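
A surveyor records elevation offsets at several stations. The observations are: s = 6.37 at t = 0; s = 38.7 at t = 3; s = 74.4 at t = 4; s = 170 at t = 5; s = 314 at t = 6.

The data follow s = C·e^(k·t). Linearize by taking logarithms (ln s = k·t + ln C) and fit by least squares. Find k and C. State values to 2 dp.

Linearized form: ln s = k·t + ln C. From the 5 transformed points,
XᵀX = [[86.0000, 18.0000]; [18.0000, 5]], rhs = [88.3807, 20.7021]ᵀ  (here Σt = 18.0000, Σ(t)² = 86.0000, Σln s = 20.7021, Σt·ln s = 88.3807).
Δ = 86.0000·5 − (18.0000)² = 106.0000; k = (88.3807·5 − 18.0000·20.7021)/106.0000 = 0.65345, ln C = (86.0000·20.7021 − 18.0000·88.3807)/106.0000 = 1.78799, so C = exp(1.78799) = 5.97743.

k = 0.65, C = 5.98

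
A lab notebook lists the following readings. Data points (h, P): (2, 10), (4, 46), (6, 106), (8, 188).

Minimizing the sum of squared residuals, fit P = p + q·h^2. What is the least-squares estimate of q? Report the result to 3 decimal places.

The normal system MᵀM·[p, q]ᵀ = MᵀP is [[4, 120]; [120, 5664]]·[p, q]ᵀ = [350, 16624]ᵀ.
Determinant 4·5664 − 120² = 8256.
p = (350·5664 − 120·16624)/8256 = -65/43; q = (4·16624 − 120·350)/8256 = 1531/516.

q = 2.967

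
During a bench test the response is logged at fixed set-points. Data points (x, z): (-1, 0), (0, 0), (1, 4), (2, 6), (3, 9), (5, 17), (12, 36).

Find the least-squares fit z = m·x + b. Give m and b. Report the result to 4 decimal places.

m = 2.9055, b = 1.1542

The normal system AᵀA·[m, b]ᵀ = Aᵀz is [[184, 22]; [22, 7]]·[m, b]ᵀ = [560, 72]ᵀ.
Determinant 184·7 − 22² = 804.
m = (560·7 − 22·72)/804 = 584/201; b = (184·72 − 22·560)/804 = 232/201.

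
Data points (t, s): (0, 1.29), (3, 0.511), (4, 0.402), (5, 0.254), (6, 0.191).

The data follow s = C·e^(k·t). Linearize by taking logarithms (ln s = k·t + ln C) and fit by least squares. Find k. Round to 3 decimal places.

k = -0.319

Linearized form: ln s = k·t + ln C. From the 5 transformed points,
Σt = 18.0000, Σ(t)² = 86.0000, Σln s = -4.3539, Σt·ln s = -22.4444.
Equations: 86.0000·k + 18.0000·ln C = -22.4444;  18.0000·k + 5·ln C = -4.3539.
Solving (det = 106.0000): k = -0.31935, ln C = 0.27886.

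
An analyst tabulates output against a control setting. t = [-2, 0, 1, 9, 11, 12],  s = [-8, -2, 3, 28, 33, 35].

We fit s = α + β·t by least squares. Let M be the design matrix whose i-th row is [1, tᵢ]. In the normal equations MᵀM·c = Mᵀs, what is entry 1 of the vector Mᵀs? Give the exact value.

89

Entry 1 ↔ basis 1, so (Mᵀs)_{1} = Σᵢ sᵢ = (1)·(-8) + (1)·(-2) + (1)·(3) + (1)·(28) + (1)·(33) + (1)·(35) = 89.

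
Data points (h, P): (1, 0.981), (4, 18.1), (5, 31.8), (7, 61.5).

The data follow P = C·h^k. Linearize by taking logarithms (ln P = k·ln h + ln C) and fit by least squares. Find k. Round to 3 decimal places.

k = 2.134

With ln Pᵢ as the transformed response and ln hᵢ as the regressor:
Sums: Σln h = 4.9416, Σ(ln h)² = 8.2987, Σln P = 10.4552, Σln h·ln P = 17.5977.
Normal system: [[8.2987, 4.9416]; [4.9416, 4]]·[k, ln C]ᵀ = [17.5977, 10.4552]ᵀ.
Solving (det = 8.7748): k = 2.13390, ln C = -0.02243.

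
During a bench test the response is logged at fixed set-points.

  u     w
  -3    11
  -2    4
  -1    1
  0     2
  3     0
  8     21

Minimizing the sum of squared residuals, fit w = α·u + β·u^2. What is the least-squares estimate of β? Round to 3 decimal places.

β = 0.535

The normal system MᵀM·[α, β]ᵀ = Mᵀw is [[87, 503]; [503, 4275]]·[α, β]ᵀ = [126, 1460]ᵀ.
Eliminating β: 4275·(row 1) − 503·(row 2) gives 118916·α = 4275·126 − 503·1460 = -195730, so α = -97865/59458.
Then β = (1460 − 503·(-97865/59458))/4275 = 31821/59458.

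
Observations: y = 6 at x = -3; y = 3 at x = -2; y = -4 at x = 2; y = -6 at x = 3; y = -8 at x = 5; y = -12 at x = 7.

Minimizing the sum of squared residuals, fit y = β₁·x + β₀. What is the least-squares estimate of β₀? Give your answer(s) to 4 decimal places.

From the data, Σx·x = 100, Σx = 12, Σ1 = 6.
Right-hand side: Σx·y = -174, Σy = -21.
AᵀA·[β₁, β₀]ᵀ = Aᵀy becomes [[100, 12]; [12, 6]]·[β₁, β₀]ᵀ = [-174, -21]ᵀ.
Eliminating β₀: 6·(row 1) − 12·(row 2) gives 456·β₁ = 6·(-174) − 12·(-21) = -792, so β₁ = -33/19.
Then β₀ = ((-21) − 12·(-33/19))/6 = -1/38.

β₀ = -0.0263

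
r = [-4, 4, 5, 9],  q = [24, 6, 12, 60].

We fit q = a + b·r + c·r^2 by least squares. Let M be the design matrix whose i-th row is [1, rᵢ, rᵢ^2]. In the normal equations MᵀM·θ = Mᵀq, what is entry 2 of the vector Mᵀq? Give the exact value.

Entry 2 ↔ basis r, so (Mᵀq)_{2} = Σᵢ (r)·qᵢ = (-4)·(24) + (4)·(6) + (5)·(12) + (9)·(60) = 528.

528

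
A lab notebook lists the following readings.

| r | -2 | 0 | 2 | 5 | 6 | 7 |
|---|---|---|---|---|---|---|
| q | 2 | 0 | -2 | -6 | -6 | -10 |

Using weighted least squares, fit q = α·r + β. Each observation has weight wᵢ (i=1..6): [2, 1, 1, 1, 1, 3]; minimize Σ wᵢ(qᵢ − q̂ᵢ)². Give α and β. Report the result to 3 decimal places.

Entries of AᵀWA: Σwᵢ·r·r = 220, Σwᵢ·r = 30, Σwᵢ·1 = 9.
Moment sums: Σwᵢ·r·q = -288, Σwᵢ·q = -40.
Normal equations: [[220, 30]; [30, 9]]·[α, β]ᵀ = [-288, -40]ᵀ.
Eliminating β: 9·(row 1) − 30·(row 2) gives 1080·α = 9·(-288) − 30·(-40) = -1392, so α = -58/45.
Then β = ((-40) − 30·(-58/45))/9 = -4/27.

α = -1.289, β = -0.148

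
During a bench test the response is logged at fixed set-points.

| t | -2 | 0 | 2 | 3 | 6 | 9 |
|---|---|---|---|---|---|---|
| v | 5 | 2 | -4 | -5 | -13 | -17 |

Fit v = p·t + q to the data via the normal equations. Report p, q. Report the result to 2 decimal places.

With design matrix X, XᵀX = [[134, 18]; [18, 6]] and Xᵀv = [-264, -32]ᵀ.
det = 134·6 − 18² = 480.
p = ((-264)·6 − 18·(-32))/480 = -21/10; q = (134·(-32) − 18·(-264))/480 = 29/30.

p = -2.10, q = 0.97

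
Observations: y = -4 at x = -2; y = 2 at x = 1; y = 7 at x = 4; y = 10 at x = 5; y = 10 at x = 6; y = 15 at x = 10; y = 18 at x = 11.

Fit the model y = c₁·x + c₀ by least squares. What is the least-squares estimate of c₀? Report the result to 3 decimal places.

The normal equations are: 303·c₁ + 35·c₀ = 496;  35·c₁ + 7·c₀ = 58.
(Σx·x = 303, Σx = 35, Σ1 = 7, Σx·y = 496, Σy = 58.)
Eliminating c₀: 7·(row 1) − 35·(row 2) gives 896·c₁ = 7·496 − 35·58 = 1442, so c₁ = 103/64.
Then c₀ = (58 − 35·(103/64))/7 = 107/448.

c₀ = 0.239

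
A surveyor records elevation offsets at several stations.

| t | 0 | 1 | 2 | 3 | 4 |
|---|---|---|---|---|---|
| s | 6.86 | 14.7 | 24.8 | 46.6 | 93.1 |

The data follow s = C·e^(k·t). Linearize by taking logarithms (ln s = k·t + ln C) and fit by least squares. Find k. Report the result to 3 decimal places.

k = 0.637

With ln sᵢ as the transformed response and tᵢ as the regressor:
AᵀA = [[30.0000, 10.0000]; [10.0000, 5]], rhs = [38.7690, 16.1997]ᵀ  (here Σt = 10.0000, Σ(t)² = 30.0000, Σln s = 16.1997, Σt·ln s = 38.7690).
Slope k = (n·Σt·ln s − Σt·Σln s)/(n·Σ(t)² − (Σt)²) = (5·38.7690 − 10.0000·16.1997)/50.0000 = 0.63697; ln C = (Σln s − k·Σt)/n = 1.96600.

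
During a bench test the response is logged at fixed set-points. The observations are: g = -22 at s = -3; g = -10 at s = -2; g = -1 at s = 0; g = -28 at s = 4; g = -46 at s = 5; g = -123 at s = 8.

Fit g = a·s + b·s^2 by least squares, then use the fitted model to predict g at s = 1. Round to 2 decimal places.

XᵀX·[a, b]ᵀ = Xᵀg reads: 118·a + 666·b = -1240;  666·a + 5074·b = -9708.
Eliminating b: 5074·(row 1) − 666·(row 2) gives 155176·a = 5074·(-1240) − 666·(-9708) = 173768, so a = 3103/2771.
Then b = ((-9708) − 666·(3103/2771))/5074 = -5709/2771.
At s = 1: ĝ = (3103/2771)·(1) + (-5709/2771)·(1) = -2606/2771.

ĝ = -0.94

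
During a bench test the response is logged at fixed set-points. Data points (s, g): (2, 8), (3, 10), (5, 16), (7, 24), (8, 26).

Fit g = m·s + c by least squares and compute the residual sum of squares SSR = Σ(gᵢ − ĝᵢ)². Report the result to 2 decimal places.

Forming MᵀM = [[151, 25]; [25, 5]] and Mᵀg = [502, 84]ᵀ gives MᵀM·[m, c]ᵀ = Mᵀg.
Δ = 151·5 − 25² = 130.
m = (502·5 − 25·84)/130 = 41/13; c = (151·84 − 25·502)/130 = 67/65.
Residuals: 43/65, -32/65, -4/5, 58/65, -17/65; SSR = 142/65.

SSR = 2.18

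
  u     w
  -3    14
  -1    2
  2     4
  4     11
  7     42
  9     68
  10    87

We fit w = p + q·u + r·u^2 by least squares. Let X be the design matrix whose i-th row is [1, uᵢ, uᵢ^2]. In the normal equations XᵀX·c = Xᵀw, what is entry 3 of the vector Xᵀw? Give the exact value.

16586

Entry 3 ↔ basis u^2, so (Xᵀw)_{3} = Σᵢ (u^2)·wᵢ = (9)·(14) + (1)·(2) + (4)·(4) + (16)·(11) + (49)·(42) + (81)·(68) + (100)·(87) = 16586.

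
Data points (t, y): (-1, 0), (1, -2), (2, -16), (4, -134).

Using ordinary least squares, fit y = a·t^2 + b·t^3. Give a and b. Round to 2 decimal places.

a = -0.18, b = -2.05

The normal equations are: 274·a + 1056·b = -2210;  1056·a + 4162·b = -8706.
Eliminating b: 4162·(row 1) − 1056·(row 2) gives 25252·a = 4162·(-2210) − 1056·(-8706) = -4484, so a = -19/107.
Then b = ((-8706) − 1056·(-19/107))/4162 = -219/107.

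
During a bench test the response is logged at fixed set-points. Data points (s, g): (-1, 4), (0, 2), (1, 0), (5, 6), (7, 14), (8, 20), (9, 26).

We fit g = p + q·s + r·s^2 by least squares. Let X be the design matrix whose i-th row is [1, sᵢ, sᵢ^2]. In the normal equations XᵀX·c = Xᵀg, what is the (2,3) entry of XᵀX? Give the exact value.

1709

Row 2 ↔ basis s, column 3 ↔ basis s^2, so (XᵀX)_{2,3} = Σᵢ (s)·(s^2) = (-1)·(1) + (0)·(0) + (1)·(1) + (5)·(25) + (7)·(49) + (8)·(64) + (9)·(81) = 1709.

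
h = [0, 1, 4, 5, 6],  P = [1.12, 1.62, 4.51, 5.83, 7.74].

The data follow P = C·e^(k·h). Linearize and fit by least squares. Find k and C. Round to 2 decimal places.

With ln Pᵢ as the transformed response and hᵢ as the regressor:
Sums: Σh = 16.0000, Σ(h)² = 78.0000, Σln P = 5.9115, Σh·ln P = 27.6011.
Normal system: [[78.0000, 16.0000]; [16.0000, 5]]·[k, ln C]ᵀ = [27.6011, 5.9115]ᵀ.
Solving (det = 134.0000): k = 0.32404, ln C = 0.14535, so C = exp(0.14535) = 1.15644.

k = 0.32, C = 1.16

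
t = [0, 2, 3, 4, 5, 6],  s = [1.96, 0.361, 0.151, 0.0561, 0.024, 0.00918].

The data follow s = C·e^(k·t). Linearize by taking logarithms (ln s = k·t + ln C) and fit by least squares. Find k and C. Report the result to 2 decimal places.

Taking logs, ln s = k·t + ln C, so regress ln s on t.
Over the data: Σt = 20.0000, Σ(t)² = 90.0000, Σln s = -13.5375, Σt·ln s = -66.0245.
Normal system: [[90.0000, 20.0000]; [20.0000, 6]]·[k, ln C]ᵀ = [-66.0245, -13.5375]ᵀ.
Slope k = (n·Σt·ln s − Σt·Σln s)/(n·Σ(t)² − (Σt)²) = (6·-66.0245 − 20.0000·-13.5375)/140.0000 = -0.89570; ln C = (Σln s − k·Σt)/n = 0.72943, so C = exp(0.72943) = 2.07389.

k = -0.90, C = 2.07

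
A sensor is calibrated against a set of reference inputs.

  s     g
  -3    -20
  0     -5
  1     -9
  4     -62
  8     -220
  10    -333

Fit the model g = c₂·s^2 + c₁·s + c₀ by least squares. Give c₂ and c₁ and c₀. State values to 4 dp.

c₂ = -2.9876, c₁ = -3.1220, c₀ = -3.1531

The normal system XᵀX·[c₂, c₁, c₀]ᵀ = Xᵀg is [[14434, 1550, 190]; [1550, 190, 20]; [190, 20, 6]]·[c₂, c₁, c₀]ᵀ = [-48561, -5287, -649]ᵀ.
Row-reducing yields c₂ = -177337/59358, c₁ = -463291/148395, c₀ = -31194/9893.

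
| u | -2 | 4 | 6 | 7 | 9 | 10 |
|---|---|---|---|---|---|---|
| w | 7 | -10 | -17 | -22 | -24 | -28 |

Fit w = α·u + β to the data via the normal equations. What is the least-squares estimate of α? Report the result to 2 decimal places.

α = -2.93

MᵀM·[α, β]ᵀ = Mᵀw reads: 286·α + 34·β = -806;  34·α + 6·β = -94.
(Σu·u = 286, Σu = 34, Σ1 = 6, Σu·w = -806, Σw = -94.)
det = 286·6 − 34² = 560.
α = ((-806)·6 − 34·(-94))/560 = -41/14; β = (286·(-94) − 34·(-806))/560 = 13/14.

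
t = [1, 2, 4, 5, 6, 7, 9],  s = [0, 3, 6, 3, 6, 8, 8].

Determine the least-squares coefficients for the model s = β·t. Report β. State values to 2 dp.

Setting ∂/∂β … = 0 gives: 212·β = 209.
(Σt·t = 212, Σt·s = 209.)
β = 209/212 = 0.985849.

β = 0.99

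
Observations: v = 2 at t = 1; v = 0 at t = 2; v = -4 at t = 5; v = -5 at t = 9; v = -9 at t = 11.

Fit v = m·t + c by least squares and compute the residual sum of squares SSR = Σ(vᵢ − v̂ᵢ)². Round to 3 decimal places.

Normal-equation sums: Σt·t = 232, Σt = 28, Σ1 = 5.
Right-hand side: Σt·v = -162, Σv = -16.
Δ = 232·5 − 28² = 376.
m = ((-162)·5 − 28·(-16))/376 = -181/188; c = (232·(-16) − 28·(-162))/376 = 103/47.
Residuals: 145/188, -25/94, -259/188, 277/188, -113/188; SSR = 479/94.

SSR = 5.096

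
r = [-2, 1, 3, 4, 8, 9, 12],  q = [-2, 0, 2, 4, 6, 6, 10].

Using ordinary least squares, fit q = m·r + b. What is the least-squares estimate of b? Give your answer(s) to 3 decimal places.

Normal-equation sums: Σr·r = 319, Σr = 35, Σ1 = 7.
Right-hand side: Σr·q = 248, Σq = 26.
So AᵀA·[m, b]ᵀ = Aᵀq: [[319, 35]; [35, 7]]·[m, b]ᵀ = [248, 26]ᵀ.
det = 319·7 − 35² = 1008.
m = (248·7 − 35·26)/1008 = 59/72; b = (319·26 − 35·248)/1008 = -193/504.

b = -0.383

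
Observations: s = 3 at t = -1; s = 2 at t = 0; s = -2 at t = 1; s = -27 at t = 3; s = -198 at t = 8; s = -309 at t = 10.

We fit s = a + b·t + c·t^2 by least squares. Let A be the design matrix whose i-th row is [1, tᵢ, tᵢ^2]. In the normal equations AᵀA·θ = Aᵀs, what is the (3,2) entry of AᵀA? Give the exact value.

1539

Row 3 ↔ basis t^2, column 2 ↔ basis t, so (AᵀA)_{3,2} = Σᵢ (t^2)·(t) = (1)·(-1) + (0)·(0) + (1)·(1) + (9)·(3) + (64)·(8) + (100)·(10) = 1539.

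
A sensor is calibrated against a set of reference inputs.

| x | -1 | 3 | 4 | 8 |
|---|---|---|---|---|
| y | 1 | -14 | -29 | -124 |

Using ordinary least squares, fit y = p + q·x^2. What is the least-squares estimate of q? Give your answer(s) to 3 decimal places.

q = -1.988

Sums needed: Σ1 = 4, Σx^2 = 90, Σx^2·x^2 = 4434.
For Aᵀy: Σy = -166, Σx^2·y = -8525.
Normal equations: [[4, 90]; [90, 4434]]·[p, q]ᵀ = [-166, -8525]ᵀ.
Eliminating q: 4434·(row 1) − 90·(row 2) gives 9636·p = 4434·(-166) − 90·(-8525) = 31206, so p = 5201/1606.
Then q = ((-8525) − 90·(5201/1606))/4434 = -4790/2409.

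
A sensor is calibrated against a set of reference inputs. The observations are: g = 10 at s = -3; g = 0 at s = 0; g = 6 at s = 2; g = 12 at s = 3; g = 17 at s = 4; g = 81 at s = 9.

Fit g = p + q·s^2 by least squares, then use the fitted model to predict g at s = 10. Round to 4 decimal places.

ĝ = 99.8031

AᵀA·[p, q]ᵀ = Aᵀg reads: 6·p + 119·q = 126;  119·p + 6995·q = 7055.
(Σ1 = 6, Σs^2 = 119, Σs^2·s^2 = 6995, Σg = 126, Σs^2·g = 7055.)
Δ = 6·6995 − 119² = 27809.
p = (126·6995 − 119·7055)/27809 = 41825/27809; q = (6·7055 − 119·126)/27809 = 27336/27809.
At s = 10: ĝ = (41825/27809)·(1) + (27336/27809)·(100) = 2775425/27809.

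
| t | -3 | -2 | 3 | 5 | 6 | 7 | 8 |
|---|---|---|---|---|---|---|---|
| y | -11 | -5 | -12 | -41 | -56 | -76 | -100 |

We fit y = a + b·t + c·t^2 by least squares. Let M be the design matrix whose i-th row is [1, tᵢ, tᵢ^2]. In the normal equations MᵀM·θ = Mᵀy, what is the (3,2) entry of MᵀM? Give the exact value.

Row 3 ↔ basis t^2, column 2 ↔ basis t, so (MᵀM)_{3,2} = Σᵢ (t^2)·(t) = (9)·(-3) + (4)·(-2) + (9)·(3) + (25)·(5) + (36)·(6) + (49)·(7) + (64)·(8) = 1188.

1188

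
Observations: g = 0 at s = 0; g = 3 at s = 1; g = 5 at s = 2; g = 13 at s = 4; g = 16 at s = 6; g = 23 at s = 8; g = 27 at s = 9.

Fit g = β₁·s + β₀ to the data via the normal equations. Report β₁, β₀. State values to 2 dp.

Entries of MᵀM: Σs·s = 202, Σs = 30, Σ1 = 7.
And Σs·g = 588, Σg = 87.
MᵀM·[β₁, β₀]ᵀ = Mᵀg becomes [[202, 30]; [30, 7]]·[β₁, β₀]ᵀ = [588, 87]ᵀ.
Determinant 202·7 − 30² = 514.
β₁ = (588·7 − 30·87)/514 = 753/257; β₀ = (202·87 − 30·588)/514 = -33/257.

β₁ = 2.93, β₀ = -0.13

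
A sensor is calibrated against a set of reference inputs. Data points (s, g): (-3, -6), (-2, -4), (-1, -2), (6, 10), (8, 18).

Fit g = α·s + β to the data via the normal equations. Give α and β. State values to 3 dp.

Normal-equation sums: Σs·s = 114, Σs = 8, Σ1 = 5.
And Σs·g = 232, Σg = 16.
Determinant 114·5 − 8² = 506.
α = (232·5 − 8·16)/506 = 516/253; β = (114·16 − 8·232)/506 = -16/253.

α = 2.040, β = -0.063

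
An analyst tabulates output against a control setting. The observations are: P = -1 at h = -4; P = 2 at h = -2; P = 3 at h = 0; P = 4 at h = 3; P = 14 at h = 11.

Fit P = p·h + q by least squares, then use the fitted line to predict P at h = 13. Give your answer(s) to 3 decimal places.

P̂ = 15.268

AᵀA·[p, q]ᵀ = AᵀP reads: 150·p + 8·q = 166;  8·p + 5·q = 22.
(Σh·h = 150, Σh = 8, Σ1 = 5, Σh·P = 166, ΣP = 22.)
Δ = 150·5 − 8² = 686.
p = (166·5 − 8·22)/686 = 327/343; q = (150·22 − 8·166)/686 = 986/343.
At h = 13: P̂ = (327/343)·(13) + (986/343)·(1) = 5237/343.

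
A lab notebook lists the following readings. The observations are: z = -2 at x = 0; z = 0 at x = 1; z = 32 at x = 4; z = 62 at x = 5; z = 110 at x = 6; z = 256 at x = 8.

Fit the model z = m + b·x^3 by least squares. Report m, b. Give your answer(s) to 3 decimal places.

m = -0.591, b = 0.503

Sums needed: Σ1 = 6, Σx^3 = 918, Σx^3·x^3 = 328522.
For Aᵀz: Σz = 458, Σx^3·z = 164630.
AᵀA·[m, b]ᵀ = Aᵀz becomes [[6, 918]; [918, 328522]]·[m, b]ᵀ = [458, 164630]ᵀ.
Determinant 6·328522 − 918² = 1128408.
m = (458·328522 − 918·164630)/1128408 = -83408/141051; b = (6·164630 − 918·458)/1128408 = 23639/47017.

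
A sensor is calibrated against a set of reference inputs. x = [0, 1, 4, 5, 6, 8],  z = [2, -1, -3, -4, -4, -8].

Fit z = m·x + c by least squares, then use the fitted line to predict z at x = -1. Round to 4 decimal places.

ẑ = 2.3261

Normal-equation sums: Σx·x = 142, Σx = 24, Σ1 = 6.
Right-hand side: Σx·z = -121, Σz = -18.
AᵀA·[m, c]ᵀ = Aᵀz becomes [[142, 24]; [24, 6]]·[m, c]ᵀ = [-121, -18]ᵀ.
det = 142·6 − 24² = 276.
m = ((-121)·6 − 24·(-18))/276 = -49/46; c = (142·(-18) − 24·(-121))/276 = 29/23.
At x = -1: ẑ = (-49/46)·(-1) + (29/23)·(1) = 107/46.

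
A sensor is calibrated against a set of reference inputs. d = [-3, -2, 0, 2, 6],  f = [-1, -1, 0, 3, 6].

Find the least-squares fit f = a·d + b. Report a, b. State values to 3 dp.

AᵀA·[a, b]ᵀ = Aᵀf reads: 53·a + 3·b = 47;  3·a + 5·b = 7.
Eliminating b: 5·(row 1) − 3·(row 2) gives 256·a = 5·47 − 3·7 = 214, so a = 107/128.
Then b = (7 − 3·(107/128))/5 = 115/128.

a = 0.836, b = 0.898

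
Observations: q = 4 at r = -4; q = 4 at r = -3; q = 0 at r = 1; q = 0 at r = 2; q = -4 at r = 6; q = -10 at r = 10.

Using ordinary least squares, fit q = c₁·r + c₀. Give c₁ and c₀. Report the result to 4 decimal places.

Compute the Gram sums: Σr·r = 166, Σr = 12, Σ1 = 6.
For Xᵀq: Σr·q = -152, Σq = -6.
Normal equations: [[166, 12]; [12, 6]]·[c₁, c₀]ᵀ = [-152, -6]ᵀ.
det = 166·6 − 12² = 852.
c₁ = ((-152)·6 − 12·(-6))/852 = -70/71; c₀ = (166·(-6) − 12·(-152))/852 = 69/71.

c₁ = -0.9859, c₀ = 0.9718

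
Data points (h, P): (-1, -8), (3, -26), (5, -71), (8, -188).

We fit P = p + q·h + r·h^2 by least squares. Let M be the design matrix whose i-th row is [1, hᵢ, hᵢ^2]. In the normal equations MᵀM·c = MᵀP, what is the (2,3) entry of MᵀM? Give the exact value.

663

Row 2 ↔ basis h, column 3 ↔ basis h^2, so (MᵀM)_{2,3} = Σᵢ (h)·(h^2) = (-1)·(1) + (3)·(9) + (5)·(25) + (8)·(64) = 663.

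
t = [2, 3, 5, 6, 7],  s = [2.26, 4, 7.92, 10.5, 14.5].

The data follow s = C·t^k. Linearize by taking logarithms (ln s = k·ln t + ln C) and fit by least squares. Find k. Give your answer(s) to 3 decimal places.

With ln sᵢ as the transformed response and ln tᵢ as the regressor:
AᵀA = [[11.2747, 7.1389]; [7.1389, 5]], rhs = [14.8355, 9.2966]ᵀ  (here Σln t = 7.1389, Σ(ln t)² = 11.2747, Σln s = 9.2966, Σln t·ln s = 14.8355).
Solving (det = 5.4099): k = 1.44372, ln C = -0.20200.

k = 1.444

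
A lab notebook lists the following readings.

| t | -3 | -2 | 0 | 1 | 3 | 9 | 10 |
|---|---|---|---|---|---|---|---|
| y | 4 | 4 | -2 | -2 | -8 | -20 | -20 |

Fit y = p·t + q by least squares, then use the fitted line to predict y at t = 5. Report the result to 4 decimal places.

Entries of XᵀX: Σt·t = 204, Σt = 18, Σ1 = 7.
For Xᵀy: Σt·y = -426, Σy = -44.
Eliminating q: 7·(row 1) − 18·(row 2) gives 1104·p = 7·(-426) − 18·(-44) = -2190, so p = -365/184.
Then q = ((-44) − 18·(-365/184))/7 = -109/92.
At t = 5: ŷ = (-365/184)·(5) + (-109/92)·(1) = -2043/184.

ŷ = -11.1033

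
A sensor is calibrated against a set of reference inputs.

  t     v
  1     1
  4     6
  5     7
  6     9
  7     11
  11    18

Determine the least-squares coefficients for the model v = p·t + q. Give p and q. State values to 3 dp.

p = 1.705, q = -0.994

Setting ∂/∂p … = 0 gives: 248·p + 34·q = 389;  34·p + 6·q = 52.
(Σt·t = 248, Σt = 34, Σ1 = 6, Σt·v = 389, Σv = 52.)
Eliminating q: 6·(row 1) − 34·(row 2) gives 332·p = 6·389 − 34·52 = 566, so p = 283/166.
Then q = (52 − 34·(283/166))/6 = -165/166.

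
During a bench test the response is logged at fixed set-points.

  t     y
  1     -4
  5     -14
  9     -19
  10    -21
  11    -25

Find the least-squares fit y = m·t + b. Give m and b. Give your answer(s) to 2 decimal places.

Forming MᵀM = [[328, 36]; [36, 5]] and Mᵀy = [-730, -83]ᵀ gives MᵀM·[m, b]ᵀ = Mᵀy.
det = 328·5 − 36² = 344.
m = ((-730)·5 − 36·(-83))/344 = -331/172; b = (328·(-83) − 36·(-730))/344 = -118/43.

m = -1.92, b = -2.74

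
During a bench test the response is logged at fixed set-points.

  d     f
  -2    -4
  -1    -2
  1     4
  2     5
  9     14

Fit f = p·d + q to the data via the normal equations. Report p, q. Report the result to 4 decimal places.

Sums needed: Σd·d = 91, Σd = 9, Σ1 = 5.
And Σd·f = 150, Σf = 17.
Determinant 91·5 − 9² = 374.
p = (150·5 − 9·17)/374 = 597/374; q = (91·17 − 9·150)/374 = 197/374.

p = 1.5963, q = 0.5267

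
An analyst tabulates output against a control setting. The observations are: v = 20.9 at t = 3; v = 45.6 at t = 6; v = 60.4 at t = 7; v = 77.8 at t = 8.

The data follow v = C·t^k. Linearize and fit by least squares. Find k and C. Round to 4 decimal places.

k = 1.2955, C = 4.8979

Taking logs, ln v = k·ln t + ln C, so regress ln v on ln t.
Sums: Σln t = 6.9157, Σ(ln t)² = 12.5280, Σln v = 15.3148, Σln t·ln v = 27.2182.
Normal system: [[12.5280, 6.9157]; [6.9157, 4]]·[k, ln C]ᵀ = [27.2182, 15.3148]ᵀ.
Slope k = (n·Σln t·ln v − Σln t·Σln v)/(n·Σ(ln t)² − (Σln t)²) = (4·27.2182 − 6.9157·15.3148)/2.2847 = 1.29553; ln C = (Σln v − k·Σln t)/n = 1.58881, so C = exp(1.58881) = 4.89791.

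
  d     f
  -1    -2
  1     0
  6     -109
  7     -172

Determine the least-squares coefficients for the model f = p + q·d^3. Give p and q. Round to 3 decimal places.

Entries of AᵀA: Σ1 = 4, Σd^3 = 559, Σd^3·d^3 = 164307.
Moment sums: Σf = -283, Σd^3·f = -82538.
Determinant 4·164307 − 559² = 344747.
p = ((-283)·164307 − 559·(-82538))/344747 = -27703/26519; q = (4·(-82538) − 559·(-283))/344747 = -171955/344747.

p = -1.045, q = -0.499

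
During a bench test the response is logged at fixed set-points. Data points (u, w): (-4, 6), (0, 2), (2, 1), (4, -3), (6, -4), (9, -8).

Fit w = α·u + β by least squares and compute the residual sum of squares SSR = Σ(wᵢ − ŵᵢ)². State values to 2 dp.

SSR = 2.20

Entries of XᵀX: Σu·u = 153, Σu = 17, Σ1 = 6.
Moment sums: Σu·w = -130, Σw = -6.
XᵀX·[α, β]ᵀ = Xᵀw becomes [[153, 17]; [17, 6]]·[α, β]ᵀ = [-130, -6]ᵀ.
Δ = 153·6 − 17² = 629.
α = ((-130)·6 − 17·(-6))/629 = -678/629; β = (153·(-6) − 17·(-130))/629 = 76/37.
Residuals: -230/629, -2/37, 693/629, -467/629, 260/629, -6/17; SSR = 1382/629.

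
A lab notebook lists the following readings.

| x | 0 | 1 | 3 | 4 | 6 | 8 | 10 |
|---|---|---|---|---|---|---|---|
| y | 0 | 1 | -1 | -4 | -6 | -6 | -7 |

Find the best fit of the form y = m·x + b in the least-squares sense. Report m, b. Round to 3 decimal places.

Normal-equation sums: Σx·x = 226, Σx = 32, Σ1 = 7.
And Σx·y = -172, Σy = -23.
So MᵀM·[m, b]ᵀ = Mᵀy: [[226, 32]; [32, 7]]·[m, b]ᵀ = [-172, -23]ᵀ.
Δ = 226·7 − 32² = 558.
m = ((-172)·7 − 32·(-23))/558 = -26/31; b = (226·(-23) − 32·(-172))/558 = 17/31.

m = -0.839, b = 0.548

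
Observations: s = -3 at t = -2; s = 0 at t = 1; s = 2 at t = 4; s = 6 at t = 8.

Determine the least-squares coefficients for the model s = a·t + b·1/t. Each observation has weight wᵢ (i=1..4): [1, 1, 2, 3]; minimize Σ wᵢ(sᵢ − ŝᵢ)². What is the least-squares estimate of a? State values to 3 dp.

Forming XᵀWX = [[229, 7]; [7, 91/64]] and XᵀWs = [166, 19/4]ᵀ gives XᵀWX·[a, b]ᵀ = XᵀWs.
Eliminating b: (91/64)·(row 1) − 7·(row 2) gives (17703/64)·a = (91/64)·166 − 7·(19/4) = 6489/32, so a = 206/281.
Then b = ((19/4) − 7·(206/281))/(91/64) = -528/1967.

a = 0.733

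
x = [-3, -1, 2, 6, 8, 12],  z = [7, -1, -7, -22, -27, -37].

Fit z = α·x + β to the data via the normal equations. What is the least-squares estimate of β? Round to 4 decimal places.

β = -2.6975

With design matrix M, MᵀM = [[258, 24]; [24, 6]] and Mᵀz = [-826, -87]ᵀ.
Eliminating β: 6·(row 1) − 24·(row 2) gives 972·α = 6·(-826) − 24·(-87) = -2868, so α = -239/81.
Then β = ((-87) − 24·(-239/81))/6 = -437/162.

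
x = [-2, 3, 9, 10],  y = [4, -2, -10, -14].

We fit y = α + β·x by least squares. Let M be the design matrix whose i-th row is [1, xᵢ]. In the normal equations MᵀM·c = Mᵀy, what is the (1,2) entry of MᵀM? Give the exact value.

20

Row 1 ↔ basis 1, column 2 ↔ basis x, so (MᵀM)_{1,2} = Σᵢ x = (1)·(-2) + (1)·(3) + (1)·(9) + (1)·(10) = 20.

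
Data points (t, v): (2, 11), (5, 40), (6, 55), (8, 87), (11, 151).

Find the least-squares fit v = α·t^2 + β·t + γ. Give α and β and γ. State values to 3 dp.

α = 0.947, β = 3.252, γ = 0.655

Entries of AᵀA: Σt^2·t^2 = 20674, Σt^2·t = 2192, Σt^2 = 250, Σt·t = 250, Σt = 32, Σ1 = 5.
For Aᵀv: Σt^2·v = 26863, Σt·v = 2909, Σv = 344.
Inverting the 3×3 Gram matrix, [α, β, γ]ᵀ = [1153/1218, 3961/1218, 19/29]ᵀ.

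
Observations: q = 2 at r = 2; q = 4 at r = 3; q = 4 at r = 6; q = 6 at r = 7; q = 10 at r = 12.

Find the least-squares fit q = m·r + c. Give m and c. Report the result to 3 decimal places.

m = 0.742, c = 0.748

Entries of AᵀA: Σr·r = 242, Σr = 30, Σ1 = 5.
For Aᵀq: Σr·q = 202, Σq = 26.
So AᵀA·[m, c]ᵀ = Aᵀq: [[242, 30]; [30, 5]]·[m, c]ᵀ = [202, 26]ᵀ.
Determinant 242·5 − 30² = 310.
m = (202·5 − 30·26)/310 = 23/31; c = (242·26 − 30·202)/310 = 116/155.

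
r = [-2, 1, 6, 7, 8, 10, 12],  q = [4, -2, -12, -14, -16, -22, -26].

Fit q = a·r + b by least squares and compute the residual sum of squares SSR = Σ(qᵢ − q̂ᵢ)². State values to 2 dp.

SSR = 2.97

Compute the Gram sums: Σr·r = 398, Σr = 42, Σ1 = 7.
Right-hand side: Σr·q = -840, Σq = -88.
Normal equations: [[398, 42]; [42, 7]]·[a, b]ᵀ = [-840, -88]ᵀ.
Determinant 398·7 − 42² = 1022.
a = ((-840)·7 − 42·(-88))/1022 = -156/73; b = (398·(-88) − 42·(-840))/1022 = 128/511.
Residuals: -268/511, -58/511, 4/7, 362/511, 432/511, -450/511, -310/511; SSR = 1520/511.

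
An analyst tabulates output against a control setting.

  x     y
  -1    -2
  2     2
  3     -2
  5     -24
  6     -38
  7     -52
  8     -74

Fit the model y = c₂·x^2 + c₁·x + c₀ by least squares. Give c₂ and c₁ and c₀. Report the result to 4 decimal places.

Sums needed: Σx^2·x^2 = 8516, Σx^2·x = 1230, Σx^2 = 188, Σx·x = 188, Σx = 30, Σ1 = 7.
For Mᵀy: Σx^2·y = -9264, Σx·y = -1304, Σy = -190.
Solving the 3×3 system (Gaussian elimination) gives c₂ = -9878/6503, c₁ = 16936/6503, c₀ = 16202/6503.

c₂ = -1.5190, c₁ = 2.6043, c₀ = 2.4915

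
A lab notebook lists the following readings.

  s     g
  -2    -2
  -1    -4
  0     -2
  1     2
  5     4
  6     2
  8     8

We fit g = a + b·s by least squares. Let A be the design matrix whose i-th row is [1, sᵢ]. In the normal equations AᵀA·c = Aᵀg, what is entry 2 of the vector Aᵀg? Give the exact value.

106

Entry 2 ↔ basis s, so (Aᵀg)_{2} = Σᵢ (s)·gᵢ = (-2)·(-2) + (-1)·(-4) + (0)·(-2) + (1)·(2) + (5)·(4) + (6)·(2) + (8)·(8) = 106.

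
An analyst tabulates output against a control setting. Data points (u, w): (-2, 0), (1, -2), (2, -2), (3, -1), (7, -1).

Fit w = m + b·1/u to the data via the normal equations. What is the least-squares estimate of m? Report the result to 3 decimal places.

Normal-equation sums: Σ1 = 5, Σ1/u = 31/21, Σ1/u·1/u = 1439/882.
Right-hand side: Σw = -6, Σ1/u·w = -73/21.
So AᵀA·[m, b]ᵀ = Aᵀw: [[5, 31/21]; [31/21, 1439/882]]·[m, b]ᵀ = [-6, -73/21]ᵀ.
Determinant 5·(1439/882) − (31/21)² = 5273/882.
m = ((-6)·(1439/882) − (31/21)·(-73/21))/(5273/882) = -4108/5273; b = (5·(-73/21) − (31/21)·(-6))/(5273/882) = -7518/5273.

m = -0.779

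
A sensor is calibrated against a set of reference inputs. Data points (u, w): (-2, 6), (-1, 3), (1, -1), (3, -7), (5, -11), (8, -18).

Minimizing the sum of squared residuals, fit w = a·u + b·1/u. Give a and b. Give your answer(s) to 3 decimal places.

Forming XᵀX = [[104, 6]; [6, 34801/14400]] and Xᵀw = [-236, -827/60]ᵀ gives XᵀX·[a, b]ᵀ = Xᵀw.
det = 104·(34801/14400) − 6² = 387613/1800.
a = ((-236)·(34801/14400) − 6·(-827/60))/(387613/1800) = -1755539/775226; b = (104·(-827/60) − 6·(-236))/(387613/1800) = -31440/387613.

a = -2.265, b = -0.081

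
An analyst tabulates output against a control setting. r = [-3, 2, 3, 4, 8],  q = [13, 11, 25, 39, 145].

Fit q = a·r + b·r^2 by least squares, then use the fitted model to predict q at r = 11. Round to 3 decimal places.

Forming XᵀX = [[102, 584]; [584, 4530]] and Xᵀq = [1374, 10290]ᵀ gives XᵀX·[a, b]ᵀ = Xᵀq.
det = 102·4530 − 584² = 121004.
a = (1374·4530 − 584·10290)/121004 = 53715/30251; b = (102·10290 − 584·1374)/121004 = 61791/30251.
At r = 11: q̂ = (53715/30251)·(11) + (61791/30251)·(121) = 8067576/30251.

q̂ = 266.688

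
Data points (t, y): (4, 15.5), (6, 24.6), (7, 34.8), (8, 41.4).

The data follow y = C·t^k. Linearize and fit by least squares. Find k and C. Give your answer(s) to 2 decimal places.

Linearized form: ln y = k·ln t + ln C. From the 4 transformed points,
AᵀA = [[13.2429, 7.2034]; [7.2034, 4]], rhs = [24.1877, 13.2165]ᵀ  (here Σln t = 7.2034, Σ(ln t)² = 13.2429, Σln y = 13.2165, Σln t·ln y = 24.1877).
Solving (det = 1.0824): k = 1.42951, ln C = 0.72978, so C = exp(0.72978) = 2.07462.

k = 1.43, C = 2.07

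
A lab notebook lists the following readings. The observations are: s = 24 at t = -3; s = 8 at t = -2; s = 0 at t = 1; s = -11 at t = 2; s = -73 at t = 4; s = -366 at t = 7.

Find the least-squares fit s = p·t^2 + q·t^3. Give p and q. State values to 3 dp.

The normal equations are: 2771·p + 17589·q = -18898;  17589·p + 122603·q = -131010.
(Σt^2·t^2 = 2771, Σt^2·t^3 = 17589, Σt^3·t^3 = 122603, Σt^2·s = -18898, Σt^3·s = -131010.)
Eliminating q: 122603·(row 1) − 17589·(row 2) gives 30359992·p = 122603·(-18898) − 17589·(-131010) = -12616604, so p = -242627/583846.
Then q = ((-131010) − 17589·(-242627/583846))/122603 = -7657947/7589998.

p = -0.416, q = -1.009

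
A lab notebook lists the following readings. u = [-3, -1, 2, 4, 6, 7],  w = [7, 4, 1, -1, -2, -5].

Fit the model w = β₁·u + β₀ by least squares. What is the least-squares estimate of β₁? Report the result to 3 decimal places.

The normal equations are: 115·β₁ + 15·β₀ = -74;  15·β₁ + 6·β₀ = 4.
Δ = 115·6 − 15² = 465.
β₁ = ((-74)·6 − 15·4)/465 = -168/155; β₀ = (115·4 − 15·(-74))/465 = 314/93.

β₁ = -1.084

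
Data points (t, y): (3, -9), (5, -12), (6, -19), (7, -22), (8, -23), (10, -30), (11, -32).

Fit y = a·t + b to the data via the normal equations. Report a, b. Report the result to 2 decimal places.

Forming MᵀM = [[404, 50]; [50, 7]] and Mᵀy = [-1191, -147]ᵀ gives MᵀM·[a, b]ᵀ = Mᵀy.
Δ = 404·7 − 50² = 328.
a = ((-1191)·7 − 50·(-147))/328 = -987/328; b = (404·(-147) − 50·(-1191))/328 = 81/164.

a = -3.01, b = 0.49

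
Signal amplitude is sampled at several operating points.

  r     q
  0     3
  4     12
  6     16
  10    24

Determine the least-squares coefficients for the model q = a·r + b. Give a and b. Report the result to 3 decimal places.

a = 2.096, b = 3.269

Setting ∂/∂a … = 0 gives: 152·a + 20·b = 384;  20·a + 4·b = 55.
(Σr·r = 152, Σr = 20, Σ1 = 4, Σr·q = 384, Σq = 55.)
Δ = 152·4 − 20² = 208.
a = (384·4 − 20·55)/208 = 109/52; b = (152·55 − 20·384)/208 = 85/26.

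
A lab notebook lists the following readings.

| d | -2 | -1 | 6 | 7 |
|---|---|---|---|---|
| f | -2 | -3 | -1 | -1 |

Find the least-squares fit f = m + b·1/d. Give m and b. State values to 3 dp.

m = -1.243, b = 1.703

Forming XᵀX = [[4, -25/21]; [-25/21, 1145/882]] and Xᵀf = [-7, 155/42]ᵀ gives XᵀX·[m, b]ᵀ = Xᵀf.
Eliminating b: (1145/882)·(row 1) − (-25/21)·(row 2) gives (185/49)·m = (1145/882)·(-7) − (-25/21)·(155/42) = -230/49, so m = -46/37.
Then b = ((155/42) − (-25/21)·(-46/37))/(1145/882) = 63/37.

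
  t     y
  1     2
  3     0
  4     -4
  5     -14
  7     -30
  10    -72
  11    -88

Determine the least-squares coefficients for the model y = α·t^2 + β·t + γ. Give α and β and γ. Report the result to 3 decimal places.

α = -0.910, β = 1.789, γ = 1.833

The normal system MᵀM·[α, β, γ]ᵀ = Mᵀy is [[28005, 2891, 321]; [2891, 321, 41]; [321, 41, 7]]·[α, β, γ]ᵀ = [-19730, -1982, -206]ᵀ.
Inverting the 3×3 Gram matrix, [α, β, γ]ᵀ = [-83372/91601, 163834/91601, 167916/91601]ᵀ.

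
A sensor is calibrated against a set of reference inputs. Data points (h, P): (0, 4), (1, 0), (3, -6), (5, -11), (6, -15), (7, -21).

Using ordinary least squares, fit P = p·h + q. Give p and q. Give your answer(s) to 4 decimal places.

Sums needed: Σh·h = 120, Σh = 22, Σ1 = 6.
For MᵀP: Σh·P = -310, ΣP = -49.
So MᵀM·[p, q]ᵀ = MᵀP: [[120, 22]; [22, 6]]·[p, q]ᵀ = [-310, -49]ᵀ.
Δ = 120·6 − 22² = 236.
p = ((-310)·6 − 22·(-49))/236 = -391/118; q = (120·(-49) − 22·(-310))/236 = 235/59.

p = -3.3136, q = 3.9831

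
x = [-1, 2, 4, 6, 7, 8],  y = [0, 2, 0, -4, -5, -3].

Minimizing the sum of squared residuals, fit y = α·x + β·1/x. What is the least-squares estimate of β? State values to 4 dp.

β = 1.7451

MᵀM·[α, β]ᵀ = Mᵀy reads: 170·α + 6·β = -79;  6·α + (38845/28224)·β = -127/168.
(Σx·x = 170, Σx·1/x = 6, Σ1/x·1/x = 38845/28224, Σx·y = -79, Σ1/x·y = -127/168.)
Determinant 170·(38845/28224) − 6² = 2793793/14112.
α = ((-79)·(38845/28224) − 6·(-127/168))/(2793793/14112) = -2940739/5587586; β = (170·(-127/168) − 6·(-79))/(2793793/14112) = 4875528/2793793.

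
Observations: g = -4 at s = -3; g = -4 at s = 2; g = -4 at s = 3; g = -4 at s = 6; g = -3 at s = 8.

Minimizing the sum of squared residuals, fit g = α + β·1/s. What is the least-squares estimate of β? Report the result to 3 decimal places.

Forming XᵀX = [[5, 19/24]; [19/24, 33/64]] and Xᵀg = [-19, -73/24]ᵀ gives XᵀX·[α, β]ᵀ = Xᵀg.
Eliminating β: (33/64)·(row 1) − (19/24)·(row 2) gives (281/144)·α = (33/64)·(-19) − (19/24)·(-73/24) = -133/18, so α = -1064/281.
Then β = ((-73/24) − (19/24)·(-1064/281))/(33/64) = -24/281.

β = -0.085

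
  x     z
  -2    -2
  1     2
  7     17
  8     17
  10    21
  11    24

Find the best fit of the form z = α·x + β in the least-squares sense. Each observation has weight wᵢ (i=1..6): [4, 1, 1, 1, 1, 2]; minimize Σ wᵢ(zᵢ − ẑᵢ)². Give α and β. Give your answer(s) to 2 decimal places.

AᵀWA·[α, β]ᵀ = AᵀWz reads: 472·α + 40·β = 1011;  40·α + 10·β = 97.
(Σwᵢ·x·x = 472, Σwᵢ·x = 40, Σwᵢ·1 = 10, Σwᵢ·x·z = 1011, Σwᵢ·z = 97.)
Eliminating β: 10·(row 1) − 40·(row 2) gives 3120·α = 10·1011 − 40·97 = 6230, so α = 623/312.
Then β = (97 − 40·(623/312))/10 = 334/195.

α = 2.00, β = 1.71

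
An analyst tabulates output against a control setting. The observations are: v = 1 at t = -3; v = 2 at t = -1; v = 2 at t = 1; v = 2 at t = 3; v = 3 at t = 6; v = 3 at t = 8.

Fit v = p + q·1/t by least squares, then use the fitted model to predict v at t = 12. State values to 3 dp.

AᵀA·[p, q]ᵀ = Aᵀv reads: 6·p + (7/24)·q = 13;  (7/24)·p + (145/64)·q = 29/24.
(Σ1 = 6, Σ1/t = 7/24, Σ1/t·1/t = 145/64, Σv = 13, Σ1/t·v = 29/24.)
Δ = 6·(145/64) − (7/24)² = 7781/576.
p = (13·(145/64) − (7/24)·(29/24))/(7781/576) = 16762/7781; q = (6·(29/24) − (7/24)·13)/(7781/576) = 1992/7781.
At t = 12: v̂ = (16762/7781)·(1) + (1992/7781)·(1/12) = 16928/7781.

v̂ = 2.176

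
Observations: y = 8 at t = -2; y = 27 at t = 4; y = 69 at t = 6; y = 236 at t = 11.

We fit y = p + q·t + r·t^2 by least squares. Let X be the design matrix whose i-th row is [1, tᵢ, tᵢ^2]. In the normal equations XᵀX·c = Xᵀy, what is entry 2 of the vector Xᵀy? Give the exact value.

Entry 2 ↔ basis t, so (Xᵀy)_{2} = Σᵢ (t)·yᵢ = (-2)·(8) + (4)·(27) + (6)·(69) + (11)·(236) = 3102.

3102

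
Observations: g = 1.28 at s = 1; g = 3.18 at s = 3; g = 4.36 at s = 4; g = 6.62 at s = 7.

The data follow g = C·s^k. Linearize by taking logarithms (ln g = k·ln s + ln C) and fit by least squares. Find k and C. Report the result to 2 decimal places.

Linearized form: ln g = k·ln s + ln C. From the 4 transformed points,
Sums: Σln s = 4.4308, Σ(ln s)² = 6.9153, Σln g = 4.7663, Σln s·ln g = 6.9902.
Normal system: [[6.9153, 4.4308]; [4.4308, 4]]·[k, ln C]ᵀ = [6.9902, 4.7663]ᵀ.
Δ = 6.9153·4 − (4.4308)² = 8.0292; k = (6.9902·4 − 4.4308·4.7663)/8.0292 = 0.85216, ln C = (6.9153·4.7663 − 4.4308·6.9902)/8.0292 = 0.24763, so C = exp(0.24763) = 1.28099.

k = 0.85, C = 1.28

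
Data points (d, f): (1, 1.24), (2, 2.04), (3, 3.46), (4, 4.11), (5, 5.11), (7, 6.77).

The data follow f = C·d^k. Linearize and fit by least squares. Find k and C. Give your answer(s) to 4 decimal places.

Taking logs, ln f = k·ln d + ln C, so regress ln f on ln d.
Σln d = 6.7334, Σ(ln d)² = 9.9861, Σln f = 7.1265, Σln d·ln f = 10.1641.
Equations: 9.9861·k + 6.7334·ln C = 10.1641;  6.7334·k + 6·ln C = 7.1265.
Slope k = (n·Σln d·ln f − Σln d·Σln f)/(n·Σ(ln d)² − (Σln d)²) = (6·10.1641 − 6.7334·7.1265)/14.5777 = 0.89174; ln C = (Σln f − k·Σln d)/n = 0.18700, so C = exp(0.18700) = 1.20563.

k = 0.8917, C = 1.2056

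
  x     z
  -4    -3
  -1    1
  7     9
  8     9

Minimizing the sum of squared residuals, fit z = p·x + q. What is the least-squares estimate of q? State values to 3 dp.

With design matrix A, AᵀA = [[130, 10]; [10, 4]] and Aᵀz = [146, 16]ᵀ.
Δ = 130·4 − 10² = 420.
p = (146·4 − 10·16)/420 = 106/105; q = (130·16 − 10·146)/420 = 31/21.

q = 1.476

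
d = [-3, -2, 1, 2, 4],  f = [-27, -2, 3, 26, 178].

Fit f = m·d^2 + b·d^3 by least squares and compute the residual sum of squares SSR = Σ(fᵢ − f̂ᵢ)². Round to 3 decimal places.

With design matrix X, XᵀX = [[370, 782]; [782, 4954]] and Xᵀf = [2704, 12348]ᵀ.
Δ = 370·4954 − 782² = 1221456.
m = (2704·4954 − 782·12348)/1221456 = 467435/152682; b = (370·12348 − 782·2704)/1221456 = 306779/152682.
Residuals: -7716/25447, 139564/76341, -158084/76341, -59040/25447, 32290/76341; SSR = 1014116/76341.

SSR = 13.284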